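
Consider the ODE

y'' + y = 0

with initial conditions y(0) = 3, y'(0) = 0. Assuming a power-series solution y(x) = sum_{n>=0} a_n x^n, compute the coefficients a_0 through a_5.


Ansatz: y(x) = sum_{n>=0} a_n x^n, so y'(x) = sum_{n>=1} n a_n x^(n-1) and y''(x) = sum_{n>=2} n(n-1) a_n x^(n-2).
Substitute into P(x) y'' + Q(x) y' + R(x) y = 0 with P(x) = 1, Q(x) = 0, R(x) = 1, and match powers of x.
Initial conditions: a_0 = 3, a_1 = 0.
Setting the coefficient of each power of x to zero and solving order by order (substituting the coefficients already found):
  x^0: 2 a_2 + a_0 = 0  ->  2 a_2 = -a_0 = -3  ->  a_2 = -3/2
  x^1: 6 a_3 + a_1 = 0  ->  6 a_3 = -a_1 = 0  ->  a_3 = 0
  x^2: 12 a_4 + a_2 = 0  ->  12 a_4 = -a_2 = 3/2  ->  a_4 = 1/8
  x^3: 20 a_5 + a_3 = 0  ->  20 a_5 = -a_3 = 0  ->  a_5 = 0
Truncated series: y(x) = 3 - (3/2) x^2 + (1/8) x^4 + O(x^6).

a_0 = 3; a_1 = 0; a_2 = -3/2; a_3 = 0; a_4 = 1/8; a_5 = 0


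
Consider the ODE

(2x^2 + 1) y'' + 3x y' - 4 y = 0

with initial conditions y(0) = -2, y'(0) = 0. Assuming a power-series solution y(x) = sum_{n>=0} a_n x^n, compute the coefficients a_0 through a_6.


Ansatz: y(x) = sum_{n>=0} a_n x^n, so y'(x) = sum_{n>=1} n a_n x^(n-1) and y''(x) = sum_{n>=2} n(n-1) a_n x^(n-2).
Substitute into P(x) y'' + Q(x) y' + R(x) y = 0 with P(x) = 2x^2 + 1, Q(x) = 3x, R(x) = -4, and match powers of x.
Initial conditions: a_0 = -2, a_1 = 0.
Setting the coefficient of each power of x to zero and solving order by order (substituting the coefficients already found):
  x^0: 2 a_2 - 4 a_0 = 0  ->  2 a_2 = 4 a_0 = -8  ->  a_2 = -4
  x^1: 6 a_3 - a_1 = 0  ->  6 a_3 = a_1 = 0  ->  a_3 = 0
  x^2: 12 a_4 + 6 a_2 = 0  ->  12 a_4 = -6 a_2 = 24  ->  a_4 = 2
  x^3: 20 a_5 + 17 a_3 = 0  ->  20 a_5 = -17 a_3 = 0  ->  a_5 = 0
  x^4: 30 a_6 + 32 a_4 = 0  ->  30 a_6 = -32 a_4 = -64  ->  a_6 = -32/15
Truncated series: y(x) = -2 - 4 x^2 + 2 x^4 - (32/15) x^6 + O(x^7).

a_0 = -2; a_1 = 0; a_2 = -4; a_3 = 0; a_4 = 2; a_5 = 0; a_6 = -32/15


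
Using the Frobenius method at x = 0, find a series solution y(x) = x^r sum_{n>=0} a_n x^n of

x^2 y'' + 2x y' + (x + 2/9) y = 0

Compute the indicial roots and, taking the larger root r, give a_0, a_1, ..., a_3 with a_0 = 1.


Write in Frobenius form y'' + (p(x)/x) y' + (q(x)/x^2) y = 0:
  p(x) = 2,  q(x) = x + 2/9.
Indicial equation: r(r-1) + (2) r + (2/9) = 0 -> roots r_1 = -1/3, r_2 = -2/3.
Take r = r_1 = -1/3. Let y(x) = x^r sum_{n>=0} a_n x^n with a_0 = 1.
Substitute y = x^r sum a_n x^n and match x^{r+n}. The recurrence is
  D(n) a_n + 1 a_{n-1} = 0,  where D(n) = (r+n)(r+n-1) + (2)(r+n) + (2/9).
  a_n = -1 / D(n) * a_{n-1}.
Since the indicial polynomial factors as (r - r_1)(r - r_2), D(n) = (r_1 + n - r_1)(r_1 + n - r_2) = n(n + 1/3).
Evaluating step by step (a_0 = 1):
  n = 1: D(1) = 1(1 + 1/3) = 4/3; numerator = -1(1) = -1; a_1 = (-1)/(4/3) = -3/4
  n = 2: D(2) = 2(2 + 1/3) = 14/3; numerator = -1(-3/4) = 3/4; a_2 = (3/4)/(14/3) = 9/56
  n = 3: D(3) = 3(3 + 1/3) = 10; numerator = -1(9/56) = -9/56; a_3 = (-9/56)/(10) = -9/560

r = -1/3; a_0 = 1; a_1 = -3/4; a_2 = 9/56; a_3 = -9/560


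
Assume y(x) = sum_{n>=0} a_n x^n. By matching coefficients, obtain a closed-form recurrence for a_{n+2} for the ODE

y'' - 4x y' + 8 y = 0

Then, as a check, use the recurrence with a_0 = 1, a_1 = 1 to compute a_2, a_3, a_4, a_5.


Substitute y = sum_n a_n x^n.
y''(x) has coefficient (n+2)(n+1) a_{n+2} at x^n;
-4 x y'(x) has coefficient -4 n a_n at x^n (shift);
8 y(x) has coefficient 8 a_n at x^n.
Matching x^n: (n+2)(n+1) a_{n+2} + (-4n + 8) a_n = 0.
Thus a_{n+2} = (4n - 8) / ((n+1)(n+2)) * a_n.

Check with a_0 = 1, a_1 = 1 (apply the recurrence for n = 0, 1, 2, 3): a_0 = 1, a_1 = 1, a_2 = -4, a_3 = -2/3, a_4 = 0, a_5 = -2/15.

a_(n+2) = (4n - 8) / ((n+1)(n+2)) * a_n; check: a_0 = 1, a_1 = 1, a_2 = -4, a_3 = -2/3, a_4 = 0, a_5 = -2/15


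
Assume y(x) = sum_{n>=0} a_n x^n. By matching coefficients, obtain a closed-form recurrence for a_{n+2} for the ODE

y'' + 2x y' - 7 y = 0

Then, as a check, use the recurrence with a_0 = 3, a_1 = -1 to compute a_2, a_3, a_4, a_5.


Substitute y = sum_n a_n x^n.
y''(x) has coefficient (n+2)(n+1) a_{n+2} at x^n;
2 x y'(x) has coefficient 2 n a_n at x^n (shift);
-7 y(x) has coefficient -7 a_n at x^n.
Matching x^n: (n+2)(n+1) a_{n+2} + (2n - 7) a_n = 0.
Thus a_{n+2} = (-2n + 7) / ((n+1)(n+2)) * a_n.

Check with a_0 = 3, a_1 = -1 (apply the recurrence for n = 0, 1, 2, 3): a_0 = 3, a_1 = -1, a_2 = 21/2, a_3 = -5/6, a_4 = 21/8, a_5 = -1/24.

a_(n+2) = (-2n + 7) / ((n+1)(n+2)) * a_n; check: a_0 = 3, a_1 = -1, a_2 = 21/2, a_3 = -5/6, a_4 = 21/8, a_5 = -1/24


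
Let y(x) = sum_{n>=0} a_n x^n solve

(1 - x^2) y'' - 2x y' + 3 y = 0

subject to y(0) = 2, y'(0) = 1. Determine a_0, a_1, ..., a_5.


Ansatz: y(x) = sum_{n>=0} a_n x^n, so y'(x) = sum_{n>=1} n a_n x^(n-1) and y''(x) = sum_{n>=2} n(n-1) a_n x^(n-2).
Substitute into P(x) y'' + Q(x) y' + R(x) y = 0 with P(x) = 1 - x^2, Q(x) = -2x, R(x) = 3, and match powers of x.
Initial conditions: a_0 = 2, a_1 = 1.
Setting the coefficient of each power of x to zero and solving order by order (substituting the coefficients already found):
  x^0: 2 a_2 + 3 a_0 = 0  ->  2 a_2 = -3 a_0 = -6  ->  a_2 = -3
  x^1: 6 a_3 + a_1 = 0  ->  6 a_3 = -a_1 = -1  ->  a_3 = -1/6
  x^2: 12 a_4 - 3 a_2 = 0  ->  12 a_4 = 3 a_2 = -9  ->  a_4 = -3/4
  x^3: 20 a_5 - 9 a_3 = 0  ->  20 a_5 = 9 a_3 = -3/2  ->  a_5 = -3/40
Truncated series: y(x) = 2 + x - 3 x^2 - (1/6) x^3 - (3/4) x^4 - (3/40) x^5 + O(x^6).

a_0 = 2; a_1 = 1; a_2 = -3; a_3 = -1/6; a_4 = -3/4; a_5 = -3/40


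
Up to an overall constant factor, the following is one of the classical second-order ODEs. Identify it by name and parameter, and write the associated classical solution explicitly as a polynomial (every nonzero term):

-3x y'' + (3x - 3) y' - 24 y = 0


All three coefficients share the factor -3; dividing through by -3 gives  x y'' + (1 - x) y' + 8 y = 0.
This matches the Laguerre equation x y'' + (1 - x) y' + n y = 0 with n = 8; the polynomial solution is L_8(x).
With y = sum_k a_k x^k, matching x^k gives (k+1)k a_{k+1} + (k+1) a_{k+1} - k a_k + n a_k = 0, i.e. (k+1)^2 a_{k+1} = (k - n) a_k = (k - 8) a_k. The right side vanishes at k = 8, so the series terminates at degree 8.
Standard normalization L_n(0) = 1 gives a_0 = 1. Work upward with a_{k+1} = (k - 8) a_k / (k+1)^2:
  a_1 = (0 - 8)(1) / 1^2 = -8/1 = -8
  a_2 = (1 - 8)(-8) / 2^2 = 56/4 = 14
  a_3 = (2 - 8)(14) / 3^2 = -84/9 = -28/3
  a_4 = (3 - 8)(-28/3) / 4^2 = (140/3)/16 = 35/12
  a_5 = (4 - 8)(35/12) / 5^2 = (-35/3)/25 = -7/15
  a_6 = (5 - 8)(-7/15) / 6^2 = (7/5)/36 = 7/180
  a_7 = (6 - 8)(7/180) / 7^2 = (-7/90)/49 = -1/630
  a_8 = (7 - 8)(-1/630) / 8^2 = (1/630)/64 = 1/40320
Hence L_8(x) = x^8/40320 - x^7/630 + 7 x^6/180 - 7 x^5/15 + 35 x^4/12 - 28 x^3/3 + 14 x^2 - 8 x + 1.

L_8(x); series = x^8/40320 - x^7/630 + 7 x^6/180 - 7 x^5/15 + 35 x^4/12 - 28 x^3/3 + 14 x^2 - 8 x + 1


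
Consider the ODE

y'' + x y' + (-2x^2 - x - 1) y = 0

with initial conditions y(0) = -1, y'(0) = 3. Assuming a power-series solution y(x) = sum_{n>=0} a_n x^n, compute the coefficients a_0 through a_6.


Ansatz: y(x) = sum_{n>=0} a_n x^n, so y'(x) = sum_{n>=1} n a_n x^(n-1) and y''(x) = sum_{n>=2} n(n-1) a_n x^(n-2).
Substitute into P(x) y'' + Q(x) y' + R(x) y = 0 with P(x) = 1, Q(x) = x, R(x) = -2x^2 - x - 1, and match powers of x.
Initial conditions: a_0 = -1, a_1 = 3.
Setting the coefficient of each power of x to zero and solving order by order (substituting the coefficients already found):
  x^0: 2 a_2 - a_0 = 0  ->  2 a_2 = a_0 = -1  ->  a_2 = -1/2
  x^1: 6 a_3 - a_0 = 0  ->  6 a_3 = a_0 = -1  ->  a_3 = -1/6
  x^2: 12 a_4 + a_2 - a_1 - 2 a_0 = 0  ->  12 a_4 = -a_2 + a_1 + 2 a_0 = 3/2  ->  a_4 = 1/8
  x^3: 20 a_5 + 2 a_3 - a_2 - 2 a_1 = 0  ->  20 a_5 = -2 a_3 + a_2 + 2 a_1 = 35/6  ->  a_5 = 7/24
  x^4: 30 a_6 + 3 a_4 - a_3 - 2 a_2 = 0  ->  30 a_6 = -3 a_4 + a_3 + 2 a_2 = -37/24  ->  a_6 = -37/720
Truncated series: y(x) = -1 + 3 x - (1/2) x^2 - (1/6) x^3 + (1/8) x^4 + (7/24) x^5 - (37/720) x^6 + O(x^7).

a_0 = -1; a_1 = 3; a_2 = -1/2; a_3 = -1/6; a_4 = 1/8; a_5 = 7/24; a_6 = -37/720


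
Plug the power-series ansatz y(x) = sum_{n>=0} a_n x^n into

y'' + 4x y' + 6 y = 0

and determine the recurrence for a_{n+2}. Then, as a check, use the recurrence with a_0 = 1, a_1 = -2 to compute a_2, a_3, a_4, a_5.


Substitute y = sum_n a_n x^n.
y''(x) has coefficient (n+2)(n+1) a_{n+2} at x^n;
4 x y'(x) has coefficient 4 n a_n at x^n (shift);
6 y(x) has coefficient 6 a_n at x^n.
Matching x^n: (n+2)(n+1) a_{n+2} + (4n + 6) a_n = 0.
Thus a_{n+2} = (-4n - 6) / ((n+1)(n+2)) * a_n.

Check with a_0 = 1, a_1 = -2 (apply the recurrence for n = 0, 1, 2, 3): a_0 = 1, a_1 = -2, a_2 = -3, a_3 = 10/3, a_4 = 7/2, a_5 = -3.

a_(n+2) = (-4n - 6) / ((n+1)(n+2)) * a_n; check: a_0 = 1, a_1 = -2, a_2 = -3, a_3 = 10/3, a_4 = 7/2, a_5 = -3


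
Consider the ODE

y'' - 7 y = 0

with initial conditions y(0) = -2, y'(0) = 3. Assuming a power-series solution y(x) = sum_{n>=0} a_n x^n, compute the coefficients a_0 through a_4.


Ansatz: y(x) = sum_{n>=0} a_n x^n, so y'(x) = sum_{n>=1} n a_n x^(n-1) and y''(x) = sum_{n>=2} n(n-1) a_n x^(n-2).
Substitute into P(x) y'' + Q(x) y' + R(x) y = 0 with P(x) = 1, Q(x) = 0, R(x) = -7, and match powers of x.
Initial conditions: a_0 = -2, a_1 = 3.
Setting the coefficient of each power of x to zero and solving order by order (substituting the coefficients already found):
  x^0: 2 a_2 - 7 a_0 = 0  ->  2 a_2 = 7 a_0 = -14  ->  a_2 = -7
  x^1: 6 a_3 - 7 a_1 = 0  ->  6 a_3 = 7 a_1 = 21  ->  a_3 = 7/2
  x^2: 12 a_4 - 7 a_2 = 0  ->  12 a_4 = 7 a_2 = -49  ->  a_4 = -49/12
Truncated series: y(x) = -2 + 3 x - 7 x^2 + (7/2) x^3 - (49/12) x^4 + O(x^5).

a_0 = -2; a_1 = 3; a_2 = -7; a_3 = 7/2; a_4 = -49/12


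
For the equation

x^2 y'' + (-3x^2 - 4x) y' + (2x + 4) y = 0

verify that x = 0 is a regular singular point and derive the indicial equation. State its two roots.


Divide by x^2 to reach normal form y'' + P_1(x) y' + P_2(x) y = 0 with P_1(x) = -3 - 4/x and P_2(x) = 2/x + 4/x^2.
x = 0 is a singular point because the y'-coefficient -3 - 4/x has a pole at x = 0 and the y-coefficient 2/x + 4/x^2 has a pole at x = 0.
It is a regular singular point because x P_1(x) = p(x) = -3x - 4 and x^2 P_2(x) = q(x) = 2x + 4 are polynomials, hence analytic at x = 0.
p(0) = -4,  q(0) = 4.
Indicial equation: r(r-1) + p(0) r + q(0) = 0, i.e. r^2 + (p(0) - 1) r + q(0) = 0, i.e. r^2 - 5 r + 4 = 0.
Discriminant: (-5)^2 - 4(4) = 9, so r = (5 ± 3)/2.
Solving: r_1 = 4, r_2 = 1.

indicial: r^2 - 5 r + 4 = 0; roots r_1 = 4, r_2 = 1


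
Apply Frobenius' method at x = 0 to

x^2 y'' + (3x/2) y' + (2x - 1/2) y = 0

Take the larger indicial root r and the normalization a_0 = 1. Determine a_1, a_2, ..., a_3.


Write in Frobenius form y'' + (p(x)/x) y' + (q(x)/x^2) y = 0:
  p(x) = 3/2,  q(x) = 2x - 1/2.
Indicial equation: r(r-1) + (3/2) r + (-1/2) = 0 -> roots r_1 = 1/2, r_2 = -1.
Take r = r_1 = 1/2. Let y(x) = x^r sum_{n>=0} a_n x^n with a_0 = 1.
Substitute y = x^r sum a_n x^n and match x^{r+n}. The recurrence is
  D(n) a_n + 2 a_{n-1} = 0,  where D(n) = (r+n)(r+n-1) + (3/2)(r+n) + (-1/2).
  a_n = -2 / D(n) * a_{n-1}.
Since the indicial polynomial factors as (r - r_1)(r - r_2), D(n) = (r_1 + n - r_1)(r_1 + n - r_2) = n(n + 3/2).
Evaluating step by step (a_0 = 1):
  n = 1: D(1) = 1(1 + 3/2) = 5/2; numerator = -2(1) = -2; a_1 = (-2)/(5/2) = -4/5
  n = 2: D(2) = 2(2 + 3/2) = 7; numerator = -2(-4/5) = 8/5; a_2 = (8/5)/(7) = 8/35
  n = 3: D(3) = 3(3 + 3/2) = 27/2; numerator = -2(8/35) = -16/35; a_3 = (-16/35)/(27/2) = -32/945

r = 1/2; a_0 = 1; a_1 = -4/5; a_2 = 8/35; a_3 = -32/945


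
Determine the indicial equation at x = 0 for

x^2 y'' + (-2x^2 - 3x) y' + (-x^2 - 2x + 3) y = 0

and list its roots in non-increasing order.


Divide by x^2 to reach normal form y'' + P_1(x) y' + P_2(x) y = 0 with P_1(x) = -2 - 3/x and P_2(x) = -1 - 2/x + 3/x^2.
x = 0 is a singular point because the y'-coefficient -2 - 3/x has a pole at x = 0 and the y-coefficient -1 - 2/x + 3/x^2 has a pole at x = 0.
It is a regular singular point because x P_1(x) = p(x) = -2x - 3 and x^2 P_2(x) = q(x) = -x^2 - 2x + 3 are polynomials, hence analytic at x = 0.
p(0) = -3,  q(0) = 3.
Indicial equation: r(r-1) + p(0) r + q(0) = 0, i.e. r^2 + (p(0) - 1) r + q(0) = 0, i.e. r^2 - 4 r + 3 = 0.
Discriminant: (-4)^2 - 4(3) = 4, so r = (4 ± 2)/2.
Solving: r_1 = 3, r_2 = 1.

indicial: r^2 - 4 r + 3 = 0; roots r_1 = 3, r_2 = 1


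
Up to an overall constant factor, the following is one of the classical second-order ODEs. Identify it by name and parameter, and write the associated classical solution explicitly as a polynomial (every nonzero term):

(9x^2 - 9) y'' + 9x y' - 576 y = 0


All three coefficients share the factor -9; dividing through by -9 gives  (1 - x^2) y'' - x y' + 64 y = 0.
This matches the Chebyshev equation (1 - x^2) y'' - x y' + n^2 y = 0 (note the -x y' term, not -2x y') with n^2 = 64, so n = 8; the polynomial solution is T_8(x).
With y = sum_k a_k x^k, matching x^k gives (k+2)(k+1) a_{k+2} = (k^2 - n^2) a_k = (k - 8)(k + 8) a_k. The right side vanishes at k = 8, so the series with the parity of 8 terminates at degree 8.
Standard normalization: leading coefficient of T_n is 2^(n-1), so a_8 = 2^7 = 128. Work downward with a_k = (k+1)(k+2) a_{k+2} / ((k - 8)(k + 8)):
  a_6 = (7)(8)(128) / ((6 - 8)(6 + 8)) = 7168/(-28) = -256
  a_4 = (5)(6)(-256) / ((4 - 8)(4 + 8)) = -7680/(-48) = 160
  a_2 = (3)(4)(160) / ((2 - 8)(2 + 8)) = 1920/(-60) = -32
  a_0 = (1)(2)(-32) / ((0 - 8)(0 + 8)) = -64/(-64) = 1
Hence T_8(x) = 128 x^8 - 256 x^6 + 160 x^4 - 32 x^2 + 1.

T_8(x); series = 128 x^8 - 256 x^6 + 160 x^4 - 32 x^2 + 1


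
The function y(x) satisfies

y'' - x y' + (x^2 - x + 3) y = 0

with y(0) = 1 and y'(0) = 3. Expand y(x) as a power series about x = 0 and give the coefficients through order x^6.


Ansatz: y(x) = sum_{n>=0} a_n x^n, so y'(x) = sum_{n>=1} n a_n x^(n-1) and y''(x) = sum_{n>=2} n(n-1) a_n x^(n-2).
Substitute into P(x) y'' + Q(x) y' + R(x) y = 0 with P(x) = 1, Q(x) = -x, R(x) = x^2 - x + 3, and match powers of x.
Initial conditions: a_0 = 1, a_1 = 3.
Setting the coefficient of each power of x to zero and solving order by order (substituting the coefficients already found):
  x^0: 2 a_2 + 3 a_0 = 0  ->  2 a_2 = -3 a_0 = -3  ->  a_2 = -3/2
  x^1: 6 a_3 + 2 a_1 - a_0 = 0  ->  6 a_3 = -2 a_1 + a_0 = -5  ->  a_3 = -5/6
  x^2: 12 a_4 + a_2 - a_1 + a_0 = 0  ->  12 a_4 = -a_2 + a_1 - a_0 = 7/2  ->  a_4 = 7/24
  x^3: 20 a_5 - a_2 + a_1 = 0  ->  20 a_5 = a_2 - a_1 = -9/2  ->  a_5 = -9/40
  x^4: 30 a_6 - a_4 - a_3 + a_2 = 0  ->  30 a_6 = a_4 + a_3 - a_2 = 23/24  ->  a_6 = 23/720
Truncated series: y(x) = 1 + 3 x - (3/2) x^2 - (5/6) x^3 + (7/24) x^4 - (9/40) x^5 + (23/720) x^6 + O(x^7).

a_0 = 1; a_1 = 3; a_2 = -3/2; a_3 = -5/6; a_4 = 7/24; a_5 = -9/40; a_6 = 23/720


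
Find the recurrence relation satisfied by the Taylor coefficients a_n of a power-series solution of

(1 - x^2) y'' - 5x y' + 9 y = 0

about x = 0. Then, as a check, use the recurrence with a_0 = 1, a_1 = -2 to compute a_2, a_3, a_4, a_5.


Substitute y = sum_n a_n x^n.
(1 - 1 x^2) y'' contributes (n+2)(n+1) a_{n+2} - n(n-1) a_n at x^n.
-5 x y'(x) contributes -5 n a_n at x^n.
9 y(x) contributes 9 a_n at x^n.
Matching x^n: (n+2)(n+1) a_{n+2} + (-n(n-1) - 5 n + 9) a_n = 0.
Thus a_{n+2} = (n(n-1) + 5 n - 9) / ((n+1)(n+2)) * a_n.

Check with a_0 = 1, a_1 = -2 (apply the recurrence for n = 0, 1, 2, 3): a_0 = 1, a_1 = -2, a_2 = -9/2, a_3 = 4/3, a_4 = -9/8, a_5 = 4/5.

a_(n+2) = (n(n-1) + 5 n - 9) / ((n+1)(n+2)) * a_n; check: a_0 = 1, a_1 = -2, a_2 = -9/2, a_3 = 4/3, a_4 = -9/8, a_5 = 4/5


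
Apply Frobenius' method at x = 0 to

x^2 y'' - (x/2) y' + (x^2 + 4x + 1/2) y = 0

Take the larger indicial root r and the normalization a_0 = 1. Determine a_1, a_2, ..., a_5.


Write in Frobenius form y'' + (p(x)/x) y' + (q(x)/x^2) y = 0:
  p(x) = -1/2,  q(x) = x^2 + 4x + 1/2.
Indicial equation: r(r-1) + (-1/2) r + (1/2) = 0 -> roots r_1 = 1, r_2 = 1/2.
Take r = r_1 = 1. Let y(x) = x^r sum_{n>=0} a_n x^n with a_0 = 1.
Substitute y = x^r sum a_n x^n and match x^{r+n}. The recurrence is
  D(n) a_n + 4 a_{n-1} + 1 a_{n-2} = 0,  where D(n) = (r+n)(r+n-1) + (-1/2)(r+n) + (1/2).
  a_n = [-4 a_{n-1} - 1 a_{n-2}] / D(n).
Since the indicial polynomial factors as (r - r_1)(r - r_2), D(n) = (r_1 + n - r_1)(r_1 + n - r_2) = n(n + 1/2).
Evaluating step by step (a_0 = 1):
  n = 1: D(1) = 1(1 + 1/2) = 3/2; numerator = -4(1) = -4; a_1 = (-4)/(3/2) = -8/3
  n = 2: D(2) = 2(2 + 1/2) = 5; numerator = -4(-8/3) - 1(1) = 29/3; a_2 = (29/3)/(5) = 29/15
  n = 3: D(3) = 3(3 + 1/2) = 21/2; numerator = -4(29/15) - 1(-8/3) = -76/15; a_3 = (-76/15)/(21/2) = -152/315
  n = 4: D(4) = 4(4 + 1/2) = 18; numerator = -4(-152/315) - 1(29/15) = -1/315; a_4 = (-1/315)/(18) = -1/5670
  n = 5: D(5) = 5(5 + 1/2) = 55/2; numerator = -4(-1/5670) - 1(-152/315) = 274/567; a_5 = (274/567)/(55/2) = 548/31185

r = 1; a_0 = 1; a_1 = -8/3; a_2 = 29/15; a_3 = -152/315; a_4 = -1/5670; a_5 = 548/31185


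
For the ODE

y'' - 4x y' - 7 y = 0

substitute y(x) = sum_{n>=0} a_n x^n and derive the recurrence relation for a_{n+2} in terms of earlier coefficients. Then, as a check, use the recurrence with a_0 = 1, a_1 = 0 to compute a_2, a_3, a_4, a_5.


Substitute y = sum_n a_n x^n.
y''(x) has coefficient (n+2)(n+1) a_{n+2} at x^n;
-4 x y'(x) has coefficient -4 n a_n at x^n (shift);
-7 y(x) has coefficient -7 a_n at x^n.
Matching x^n: (n+2)(n+1) a_{n+2} + (-4n - 7) a_n = 0.
Thus a_{n+2} = (4n + 7) / ((n+1)(n+2)) * a_n.

Check with a_0 = 1, a_1 = 0 (apply the recurrence for n = 0, 1, 2, 3): a_0 = 1, a_1 = 0, a_2 = 7/2, a_3 = 0, a_4 = 35/8, a_5 = 0.

a_(n+2) = (4n + 7) / ((n+1)(n+2)) * a_n; check: a_0 = 1, a_1 = 0, a_2 = 7/2, a_3 = 0, a_4 = 35/8, a_5 = 0


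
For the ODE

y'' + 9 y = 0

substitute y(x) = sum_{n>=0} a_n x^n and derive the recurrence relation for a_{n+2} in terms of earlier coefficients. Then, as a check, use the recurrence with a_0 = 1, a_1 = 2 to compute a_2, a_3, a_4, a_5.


Substitute y = sum_n a_n x^n into y'' + (const) y = 0.
y''(x) = sum_{n>=0} (n+2)(n+1) a_{n+2} x^n.
The ODE becomes sum_n [(n+2)(n+1) a_{n+2} + 9 a_n] x^n = 0.
Setting each coefficient to zero gives the recurrence:
  (n+2)(n+1) a_{n+2} + 9 a_n = 0,
  a_{n+2} = -9 / ((n+1)(n+2)) a_n.

Check with a_0 = 1, a_1 = 2 (apply the recurrence for n = 0, 1, 2, 3): a_0 = 1, a_1 = 2, a_2 = -9/2, a_3 = -3, a_4 = 27/8, a_5 = 27/20.

a_{n+2} = -9/((n+1)(n+2)) * a_n; check: a_0 = 1, a_1 = 2, a_2 = -9/2, a_3 = -3, a_4 = 27/8, a_5 = 27/20


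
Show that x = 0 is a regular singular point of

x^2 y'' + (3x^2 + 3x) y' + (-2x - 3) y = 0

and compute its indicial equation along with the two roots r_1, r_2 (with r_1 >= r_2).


Divide by x^2 to reach normal form y'' + P_1(x) y' + P_2(x) y = 0 with P_1(x) = 3 + 3/x and P_2(x) = -2/x - 3/x^2.
x = 0 is a singular point because the y'-coefficient 3 + 3/x has a pole at x = 0 and the y-coefficient -2/x - 3/x^2 has a pole at x = 0.
It is a regular singular point because x P_1(x) = p(x) = 3x + 3 and x^2 P_2(x) = q(x) = -2x - 3 are polynomials, hence analytic at x = 0.
p(0) = 3,  q(0) = -3.
Indicial equation: r(r-1) + p(0) r + q(0) = 0, i.e. r^2 + (p(0) - 1) r + q(0) = 0, i.e. r^2 + 2 r - 3 = 0.
Discriminant: (2)^2 - 4(-3) = 16, so r = (-2 ± 4)/2.
Solving: r_1 = 1, r_2 = -3.

indicial: r^2 + 2 r - 3 = 0; roots r_1 = 1, r_2 = -3


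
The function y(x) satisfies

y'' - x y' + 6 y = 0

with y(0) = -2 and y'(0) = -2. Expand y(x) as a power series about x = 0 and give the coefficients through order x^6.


Ansatz: y(x) = sum_{n>=0} a_n x^n, so y'(x) = sum_{n>=1} n a_n x^(n-1) and y''(x) = sum_{n>=2} n(n-1) a_n x^(n-2).
Substitute into P(x) y'' + Q(x) y' + R(x) y = 0 with P(x) = 1, Q(x) = -x, R(x) = 6, and match powers of x.
Initial conditions: a_0 = -2, a_1 = -2.
Setting the coefficient of each power of x to zero and solving order by order (substituting the coefficients already found):
  x^0: 2 a_2 + 6 a_0 = 0  ->  2 a_2 = -6 a_0 = 12  ->  a_2 = 6
  x^1: 6 a_3 + 5 a_1 = 0  ->  6 a_3 = -5 a_1 = 10  ->  a_3 = 5/3
  x^2: 12 a_4 + 4 a_2 = 0  ->  12 a_4 = -4 a_2 = -24  ->  a_4 = -2
  x^3: 20 a_5 + 3 a_3 = 0  ->  20 a_5 = -3 a_3 = -5  ->  a_5 = -1/4
  x^4: 30 a_6 + 2 a_4 = 0  ->  30 a_6 = -2 a_4 = 4  ->  a_6 = 2/15
Truncated series: y(x) = -2 - 2 x + 6 x^2 + (5/3) x^3 - 2 x^4 - (1/4) x^5 + (2/15) x^6 + O(x^7).

a_0 = -2; a_1 = -2; a_2 = 6; a_3 = 5/3; a_4 = -2; a_5 = -1/4; a_6 = 2/15


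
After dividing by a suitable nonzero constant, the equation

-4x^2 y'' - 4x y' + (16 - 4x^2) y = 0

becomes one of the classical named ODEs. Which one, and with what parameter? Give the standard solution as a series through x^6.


All three coefficients share the factor -4; dividing through by -4 gives  x^2 y'' + x y' + (x^2 - 4) y = 0.
This matches the Bessel equation x^2 y'' + x y' + (x^2 - nu^2) y = 0 with nu^2 = 4, so nu = 2; the solution bounded at x = 0 is J_2(x).
Frobenius at x = 0: indicial roots ±nu; for r = nu the recurrence k(k + 2nu) c_k = -c_{k-2} gives the standard series J_nu(x) = sum_{k>=0} (-1)^k / (k! (k+nu)!) (x/2)^(2k+nu). Evaluate the first 3 terms:
  k = 0: (-1)^0 / (0! * 2! * 2^2) x^2 = 1/(1*2*4) x^2 = (1/8) x^2
  k = 1: (-1)^1 / (1! * 3! * 2^4) x^4 = -1/(1*6*16) x^4 = (-1/96) x^4
  k = 2: (-1)^2 / (2! * 4! * 2^6) x^6 = 1/(2*24*64) x^6 = (1/3072) x^6
Hence J_2(x) = x^6/3072 - x^4/96 + x^2/8 + ....

J_2(x); series = x^6/3072 - x^4/96 + x^2/8


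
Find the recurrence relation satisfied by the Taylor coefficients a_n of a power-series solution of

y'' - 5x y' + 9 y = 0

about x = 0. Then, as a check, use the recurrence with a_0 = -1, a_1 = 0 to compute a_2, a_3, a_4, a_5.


Substitute y = sum_n a_n x^n.
y''(x) has coefficient (n+2)(n+1) a_{n+2} at x^n;
-5 x y'(x) has coefficient -5 n a_n at x^n (shift);
9 y(x) has coefficient 9 a_n at x^n.
Matching x^n: (n+2)(n+1) a_{n+2} + (-5n + 9) a_n = 0.
Thus a_{n+2} = (5n - 9) / ((n+1)(n+2)) * a_n.

Check with a_0 = -1, a_1 = 0 (apply the recurrence for n = 0, 1, 2, 3): a_0 = -1, a_1 = 0, a_2 = 9/2, a_3 = 0, a_4 = 3/8, a_5 = 0.

a_(n+2) = (5n - 9) / ((n+1)(n+2)) * a_n; check: a_0 = -1, a_1 = 0, a_2 = 9/2, a_3 = 0, a_4 = 3/8, a_5 = 0


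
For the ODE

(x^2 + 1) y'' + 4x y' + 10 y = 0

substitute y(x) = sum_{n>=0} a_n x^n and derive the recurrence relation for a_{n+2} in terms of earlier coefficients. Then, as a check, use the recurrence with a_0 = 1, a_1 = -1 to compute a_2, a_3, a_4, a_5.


Substitute y = sum_n a_n x^n.
(1 + 1 x^2) y'' contributes (n+2)(n+1) a_{n+2} + n(n-1) a_n at x^n.
4 x y'(x) contributes 4 n a_n at x^n.
10 y(x) contributes 10 a_n at x^n.
Matching x^n: (n+2)(n+1) a_{n+2} + (n(n-1) + 4 n + 10) a_n = 0.
Thus a_{n+2} = (-n(n-1) - 4 n - 10) / ((n+1)(n+2)) * a_n.

Check with a_0 = 1, a_1 = -1 (apply the recurrence for n = 0, 1, 2, 3): a_0 = 1, a_1 = -1, a_2 = -5, a_3 = 7/3, a_4 = 25/3, a_5 = -49/15.

a_(n+2) = (-n(n-1) - 4 n - 10) / ((n+1)(n+2)) * a_n; check: a_0 = 1, a_1 = -1, a_2 = -5, a_3 = 7/3, a_4 = 25/3, a_5 = -49/15


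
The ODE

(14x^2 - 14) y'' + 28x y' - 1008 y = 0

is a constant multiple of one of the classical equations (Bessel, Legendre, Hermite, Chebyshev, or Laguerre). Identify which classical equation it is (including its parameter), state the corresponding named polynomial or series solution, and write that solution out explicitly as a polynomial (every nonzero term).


All three coefficients share the factor -14; dividing through by -14 gives  (1 - x^2) y'' - 2x y' + 72 y = 0.
This matches the Legendre equation (1 - x^2) y'' - 2x y' + n(n+1) y = 0 (note the -2x y' term) with n(n+1) = 72, so n = 8; the polynomial solution is P_8(x).
With y = sum_k a_k x^k, matching x^k gives (k+2)(k+1) a_{k+2} = [k(k+1) - n(n+1)] a_k = (k - 8)(k + 9) a_k. The right side vanishes at k = 8, so the series with the parity of 8 terminates at degree 8.
Standard normalization (P_n(1) = 1): leading coefficient (2n)!/(2^n (n!)^2) = 20922789888000/(256*1625702400) = 6435/128, so a_8 = 6435/128. Work downward with a_k = (k+1)(k+2) a_{k+2} / ((k - 8)(k + 9)):
  a_6 = (7)(8)(6435/128) / ((6 - 8)(6 + 9)) = (45045/16)/(-30) = -3003/32
  a_4 = (5)(6)(-3003/32) / ((4 - 8)(4 + 9)) = (-45045/16)/(-52) = 3465/64
  a_2 = (3)(4)(3465/64) / ((2 - 8)(2 + 9)) = (10395/16)/(-66) = -315/32
  a_0 = (1)(2)(-315/32) / ((0 - 8)(0 + 9)) = (-315/16)/(-72) = 35/128
Hence P_8(x) = 6435 x^8/128 - 3003 x^6/32 + 3465 x^4/64 - 315 x^2/32 + 35/128.

P_8(x); series = 6435 x^8/128 - 3003 x^6/32 + 3465 x^4/64 - 315 x^2/32 + 35/128


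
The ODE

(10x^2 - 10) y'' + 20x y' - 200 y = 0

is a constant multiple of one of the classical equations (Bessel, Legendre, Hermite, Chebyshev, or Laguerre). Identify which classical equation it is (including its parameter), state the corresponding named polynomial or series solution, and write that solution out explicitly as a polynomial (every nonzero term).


All three coefficients share the factor -10; dividing through by -10 gives  (1 - x^2) y'' - 2x y' + 20 y = 0.
This matches the Legendre equation (1 - x^2) y'' - 2x y' + n(n+1) y = 0 (note the -2x y' term) with n(n+1) = 20, so n = 4; the polynomial solution is P_4(x).
With y = sum_k a_k x^k, matching x^k gives (k+2)(k+1) a_{k+2} = [k(k+1) - n(n+1)] a_k = (k - 4)(k + 5) a_k. The right side vanishes at k = 4, so the series with the parity of 4 terminates at degree 4.
Standard normalization (P_n(1) = 1): leading coefficient (2n)!/(2^n (n!)^2) = 40320/(16*576) = 35/8, so a_4 = 35/8. Work downward with a_k = (k+1)(k+2) a_{k+2} / ((k - 4)(k + 5)):
  a_2 = (3)(4)(35/8) / ((2 - 4)(2 + 5)) = (105/2)/(-14) = -15/4
  a_0 = (1)(2)(-15/4) / ((0 - 4)(0 + 5)) = (-15/2)/(-20) = 3/8
Hence P_4(x) = 35 x^4/8 - 15 x^2/4 + 3/8.

P_4(x); series = 35 x^4/8 - 15 x^2/4 + 3/8


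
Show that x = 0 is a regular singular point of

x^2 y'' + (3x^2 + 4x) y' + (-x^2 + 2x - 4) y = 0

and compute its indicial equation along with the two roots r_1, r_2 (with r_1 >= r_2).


Divide by x^2 to reach normal form y'' + P_1(x) y' + P_2(x) y = 0 with P_1(x) = 3 + 4/x and P_2(x) = -1 + 2/x - 4/x^2.
x = 0 is a singular point because the y'-coefficient 3 + 4/x has a pole at x = 0 and the y-coefficient -1 + 2/x - 4/x^2 has a pole at x = 0.
It is a regular singular point because x P_1(x) = p(x) = 3x + 4 and x^2 P_2(x) = q(x) = -x^2 + 2x - 4 are polynomials, hence analytic at x = 0.
p(0) = 4,  q(0) = -4.
Indicial equation: r(r-1) + p(0) r + q(0) = 0, i.e. r^2 + (p(0) - 1) r + q(0) = 0, i.e. r^2 + 3 r - 4 = 0.
Discriminant: (3)^2 - 4(-4) = 25, so r = (-3 ± 5)/2.
Solving: r_1 = 1, r_2 = -4.

indicial: r^2 + 3 r - 4 = 0; roots r_1 = 1, r_2 = -4


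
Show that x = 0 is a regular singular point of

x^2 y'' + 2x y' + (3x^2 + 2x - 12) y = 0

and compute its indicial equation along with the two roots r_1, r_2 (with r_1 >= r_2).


Divide by x^2 to reach normal form y'' + P_1(x) y' + P_2(x) y = 0 with P_1(x) = 2/x and P_2(x) = 3 + 2/x - 12/x^2.
x = 0 is a singular point because the y'-coefficient 2/x has a pole at x = 0 and the y-coefficient 3 + 2/x - 12/x^2 has a pole at x = 0.
It is a regular singular point because x P_1(x) = p(x) = 2 and x^2 P_2(x) = q(x) = 3x^2 + 2x - 12 are polynomials, hence analytic at x = 0.
p(0) = 2,  q(0) = -12.
Indicial equation: r(r-1) + p(0) r + q(0) = 0, i.e. r^2 + (p(0) - 1) r + q(0) = 0, i.e. r^2 + 1 r - 12 = 0.
Discriminant: (1)^2 - 4(-12) = 49, so r = (-1 ± 7)/2.
Solving: r_1 = 3, r_2 = -4.

indicial: r^2 + 1 r - 12 = 0; roots r_1 = 3, r_2 = -4


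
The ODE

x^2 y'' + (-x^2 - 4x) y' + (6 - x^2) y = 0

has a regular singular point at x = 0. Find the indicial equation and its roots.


Divide by x^2 to reach normal form y'' + P_1(x) y' + P_2(x) y = 0 with P_1(x) = -1 - 4/x and P_2(x) = -1 + 6/x^2.
x = 0 is a singular point because the y'-coefficient -1 - 4/x has a pole at x = 0 and the y-coefficient -1 + 6/x^2 has a pole at x = 0.
It is a regular singular point because x P_1(x) = p(x) = -x - 4 and x^2 P_2(x) = q(x) = 6 - x^2 are polynomials, hence analytic at x = 0.
p(0) = -4,  q(0) = 6.
Indicial equation: r(r-1) + p(0) r + q(0) = 0, i.e. r^2 + (p(0) - 1) r + q(0) = 0, i.e. r^2 - 5 r + 6 = 0.
Discriminant: (-5)^2 - 4(6) = 1, so r = (5 ± 1)/2.
Solving: r_1 = 3, r_2 = 2.

indicial: r^2 - 5 r + 6 = 0; roots r_1 = 3, r_2 = 2


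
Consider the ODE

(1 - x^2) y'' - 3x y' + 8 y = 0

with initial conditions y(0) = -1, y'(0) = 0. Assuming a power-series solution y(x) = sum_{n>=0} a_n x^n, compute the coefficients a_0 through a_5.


Ansatz: y(x) = sum_{n>=0} a_n x^n, so y'(x) = sum_{n>=1} n a_n x^(n-1) and y''(x) = sum_{n>=2} n(n-1) a_n x^(n-2).
Substitute into P(x) y'' + Q(x) y' + R(x) y = 0 with P(x) = 1 - x^2, Q(x) = -3x, R(x) = 8, and match powers of x.
Initial conditions: a_0 = -1, a_1 = 0.
Setting the coefficient of each power of x to zero and solving order by order (substituting the coefficients already found):
  x^0: 2 a_2 + 8 a_0 = 0  ->  2 a_2 = -8 a_0 = 8  ->  a_2 = 4
  x^1: 6 a_3 + 5 a_1 = 0  ->  6 a_3 = -5 a_1 = 0  ->  a_3 = 0
  x^2: 12 a_4 = 0  ->  a_4 = 0
  x^3: 20 a_5 - 7 a_3 = 0  ->  20 a_5 = 7 a_3 = 0  ->  a_5 = 0
Truncated series: y(x) = -1 + 4 x^2 + O(x^6).

a_0 = -1; a_1 = 0; a_2 = 4; a_3 = 0; a_4 = 0; a_5 = 0


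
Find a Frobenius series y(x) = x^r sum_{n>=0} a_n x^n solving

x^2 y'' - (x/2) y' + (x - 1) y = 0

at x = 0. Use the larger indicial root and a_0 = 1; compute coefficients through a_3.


Write in Frobenius form y'' + (p(x)/x) y' + (q(x)/x^2) y = 0:
  p(x) = -1/2,  q(x) = x - 1.
Indicial equation: r(r-1) + (-1/2) r + (-1) = 0 -> roots r_1 = 2, r_2 = -1/2.
Take r = r_1 = 2. Let y(x) = x^r sum_{n>=0} a_n x^n with a_0 = 1.
Substitute y = x^r sum a_n x^n and match x^{r+n}. The recurrence is
  D(n) a_n + 1 a_{n-1} = 0,  where D(n) = (r+n)(r+n-1) + (-1/2)(r+n) + (-1).
  a_n = -1 / D(n) * a_{n-1}.
Since the indicial polynomial factors as (r - r_1)(r - r_2), D(n) = (r_1 + n - r_1)(r_1 + n - r_2) = n(n + 5/2).
Evaluating step by step (a_0 = 1):
  n = 1: D(1) = 1(1 + 5/2) = 7/2; numerator = -1(1) = -1; a_1 = (-1)/(7/2) = -2/7
  n = 2: D(2) = 2(2 + 5/2) = 9; numerator = -1(-2/7) = 2/7; a_2 = (2/7)/(9) = 2/63
  n = 3: D(3) = 3(3 + 5/2) = 33/2; numerator = -1(2/63) = -2/63; a_3 = (-2/63)/(33/2) = -4/2079

r = 2; a_0 = 1; a_1 = -2/7; a_2 = 2/63; a_3 = -4/2079


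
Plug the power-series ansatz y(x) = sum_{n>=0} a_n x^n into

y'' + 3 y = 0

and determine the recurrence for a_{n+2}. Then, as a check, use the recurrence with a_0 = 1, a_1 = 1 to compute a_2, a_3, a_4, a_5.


Substitute y = sum_n a_n x^n into y'' + (const) y = 0.
y''(x) = sum_{n>=0} (n+2)(n+1) a_{n+2} x^n.
The ODE becomes sum_n [(n+2)(n+1) a_{n+2} + 3 a_n] x^n = 0.
Setting each coefficient to zero gives the recurrence:
  (n+2)(n+1) a_{n+2} + 3 a_n = 0,
  a_{n+2} = -3 / ((n+1)(n+2)) a_n.

Check with a_0 = 1, a_1 = 1 (apply the recurrence for n = 0, 1, 2, 3): a_0 = 1, a_1 = 1, a_2 = -3/2, a_3 = -1/2, a_4 = 3/8, a_5 = 3/40.

a_{n+2} = -3/((n+1)(n+2)) * a_n; check: a_0 = 1, a_1 = 1, a_2 = -3/2, a_3 = -1/2, a_4 = 3/8, a_5 = 3/40


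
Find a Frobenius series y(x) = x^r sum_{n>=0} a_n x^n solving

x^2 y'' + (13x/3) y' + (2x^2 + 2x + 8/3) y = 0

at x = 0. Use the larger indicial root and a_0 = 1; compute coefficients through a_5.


Write in Frobenius form y'' + (p(x)/x) y' + (q(x)/x^2) y = 0:
  p(x) = 13/3,  q(x) = 2x^2 + 2x + 8/3.
Indicial equation: r(r-1) + (13/3) r + (8/3) = 0 -> roots r_1 = -4/3, r_2 = -2.
Take r = r_1 = -4/3. Let y(x) = x^r sum_{n>=0} a_n x^n with a_0 = 1.
Substitute y = x^r sum a_n x^n and match x^{r+n}. The recurrence is
  D(n) a_n + 2 a_{n-1} + 2 a_{n-2} = 0,  where D(n) = (r+n)(r+n-1) + (13/3)(r+n) + (8/3).
  a_n = [-2 a_{n-1} - 2 a_{n-2}] / D(n).
Since the indicial polynomial factors as (r - r_1)(r - r_2), D(n) = (r_1 + n - r_1)(r_1 + n - r_2) = n(n + 2/3).
Evaluating step by step (a_0 = 1):
  n = 1: D(1) = 1(1 + 2/3) = 5/3; numerator = -2(1) = -2; a_1 = (-2)/(5/3) = -6/5
  n = 2: D(2) = 2(2 + 2/3) = 16/3; numerator = -2(-6/5) - 2(1) = 2/5; a_2 = (2/5)/(16/3) = 3/40
  n = 3: D(3) = 3(3 + 2/3) = 11; numerator = -2(3/40) - 2(-6/5) = 9/4; a_3 = (9/4)/(11) = 9/44
  n = 4: D(4) = 4(4 + 2/3) = 56/3; numerator = -2(9/44) - 2(3/40) = -123/220; a_4 = (-123/220)/(56/3) = -369/12320
  n = 5: D(5) = 5(5 + 2/3) = 85/3; numerator = -2(-369/12320) - 2(9/44) = -2151/6160; a_5 = (-2151/6160)/(85/3) = -6453/523600

r = -4/3; a_0 = 1; a_1 = -6/5; a_2 = 3/40; a_3 = 9/44; a_4 = -369/12320; a_5 = -6453/523600


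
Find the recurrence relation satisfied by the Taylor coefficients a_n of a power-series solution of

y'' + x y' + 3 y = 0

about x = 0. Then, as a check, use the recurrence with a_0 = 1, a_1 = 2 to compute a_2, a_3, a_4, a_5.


Substitute y = sum_n a_n x^n.
y''(x) has coefficient (n+2)(n+1) a_{n+2} at x^n;
x y'(x) has coefficient n a_n at x^n (shift);
3 y(x) has coefficient 3 a_n at x^n.
Matching x^n: (n+2)(n+1) a_{n+2} + (n + 3) a_n = 0.
Thus a_{n+2} = (-n - 3) / ((n+1)(n+2)) * a_n.

Check with a_0 = 1, a_1 = 2 (apply the recurrence for n = 0, 1, 2, 3): a_0 = 1, a_1 = 2, a_2 = -3/2, a_3 = -4/3, a_4 = 5/8, a_5 = 2/5.

a_(n+2) = (-n - 3) / ((n+1)(n+2)) * a_n; check: a_0 = 1, a_1 = 2, a_2 = -3/2, a_3 = -4/3, a_4 = 5/8, a_5 = 2/5


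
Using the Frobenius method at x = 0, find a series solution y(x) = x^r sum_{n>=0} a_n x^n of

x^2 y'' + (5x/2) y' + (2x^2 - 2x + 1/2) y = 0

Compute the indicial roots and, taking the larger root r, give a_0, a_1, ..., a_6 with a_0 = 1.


Write in Frobenius form y'' + (p(x)/x) y' + (q(x)/x^2) y = 0:
  p(x) = 5/2,  q(x) = 2x^2 - 2x + 1/2.
Indicial equation: r(r-1) + (5/2) r + (1/2) = 0 -> roots r_1 = -1/2, r_2 = -1.
Take r = r_1 = -1/2. Let y(x) = x^r sum_{n>=0} a_n x^n with a_0 = 1.
Substitute y = x^r sum a_n x^n and match x^{r+n}. The recurrence is
  D(n) a_n - 2 a_{n-1} + 2 a_{n-2} = 0,  where D(n) = (r+n)(r+n-1) + (5/2)(r+n) + (1/2).
  a_n = [2 a_{n-1} - 2 a_{n-2}] / D(n).
Since the indicial polynomial factors as (r - r_1)(r - r_2), D(n) = (r_1 + n - r_1)(r_1 + n - r_2) = n(n + 1/2).
Evaluating step by step (a_0 = 1):
  n = 1: D(1) = 1(1 + 1/2) = 3/2; numerator = 2(1) = 2; a_1 = (2)/(3/2) = 4/3
  n = 2: D(2) = 2(2 + 1/2) = 5; numerator = 2(4/3) - 2(1) = 2/3; a_2 = (2/3)/(5) = 2/15
  n = 3: D(3) = 3(3 + 1/2) = 21/2; numerator = 2(2/15) - 2(4/3) = -12/5; a_3 = (-12/5)/(21/2) = -8/35
  n = 4: D(4) = 4(4 + 1/2) = 18; numerator = 2(-8/35) - 2(2/15) = -76/105; a_4 = (-76/105)/(18) = -38/945
  n = 5: D(5) = 5(5 + 1/2) = 55/2; numerator = 2(-38/945) - 2(-8/35) = 356/945; a_5 = (356/945)/(55/2) = 712/51975
  n = 6: D(6) = 6(6 + 1/2) = 39; numerator = 2(712/51975) - 2(-38/945) = 1868/17325; a_6 = (1868/17325)/(39) = 1868/675675

r = -1/2; a_0 = 1; a_1 = 4/3; a_2 = 2/15; a_3 = -8/35; a_4 = -38/945; a_5 = 712/51975; a_6 = 1868/675675


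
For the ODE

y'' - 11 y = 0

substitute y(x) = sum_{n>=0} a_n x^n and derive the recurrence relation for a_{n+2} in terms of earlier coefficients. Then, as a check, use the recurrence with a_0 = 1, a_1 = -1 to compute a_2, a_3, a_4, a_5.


Substitute y = sum_n a_n x^n into y'' + (const) y = 0.
y''(x) = sum_{n>=0} (n+2)(n+1) a_{n+2} x^n.
The ODE becomes sum_n [(n+2)(n+1) a_{n+2} - 11 a_n] x^n = 0.
Setting each coefficient to zero gives the recurrence:
  (n+2)(n+1) a_{n+2} - 11 a_n = 0,
  a_{n+2} = 11 / ((n+1)(n+2)) a_n.

Check with a_0 = 1, a_1 = -1 (apply the recurrence for n = 0, 1, 2, 3): a_0 = 1, a_1 = -1, a_2 = 11/2, a_3 = -11/6, a_4 = 121/24, a_5 = -121/120.

a_{n+2} = 11/((n+1)(n+2)) * a_n; check: a_0 = 1, a_1 = -1, a_2 = 11/2, a_3 = -11/6, a_4 = 121/24, a_5 = -121/120


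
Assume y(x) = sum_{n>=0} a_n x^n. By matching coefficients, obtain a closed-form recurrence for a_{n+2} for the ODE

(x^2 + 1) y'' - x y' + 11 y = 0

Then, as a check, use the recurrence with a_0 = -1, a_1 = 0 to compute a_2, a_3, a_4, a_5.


Substitute y = sum_n a_n x^n.
(1 + 1 x^2) y'' contributes (n+2)(n+1) a_{n+2} + n(n-1) a_n at x^n.
-x y'(x) contributes -n a_n at x^n.
11 y(x) contributes 11 a_n at x^n.
Matching x^n: (n+2)(n+1) a_{n+2} + (n(n-1) - n + 11) a_n = 0.
Thus a_{n+2} = (-n(n-1) + n - 11) / ((n+1)(n+2)) * a_n.

Check with a_0 = -1, a_1 = 0 (apply the recurrence for n = 0, 1, 2, 3): a_0 = -1, a_1 = 0, a_2 = 11/2, a_3 = 0, a_4 = -121/24, a_5 = 0.

a_(n+2) = (-n(n-1) + n - 11) / ((n+1)(n+2)) * a_n; check: a_0 = -1, a_1 = 0, a_2 = 11/2, a_3 = 0, a_4 = -121/24, a_5 = 0


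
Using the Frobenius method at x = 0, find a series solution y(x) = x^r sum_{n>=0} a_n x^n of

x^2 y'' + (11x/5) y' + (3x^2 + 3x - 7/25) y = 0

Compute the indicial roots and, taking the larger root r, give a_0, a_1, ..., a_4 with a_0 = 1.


Write in Frobenius form y'' + (p(x)/x) y' + (q(x)/x^2) y = 0:
  p(x) = 11/5,  q(x) = 3x^2 + 3x - 7/25.
Indicial equation: r(r-1) + (11/5) r + (-7/25) = 0 -> roots r_1 = 1/5, r_2 = -7/5.
Take r = r_1 = 1/5. Let y(x) = x^r sum_{n>=0} a_n x^n with a_0 = 1.
Substitute y = x^r sum a_n x^n and match x^{r+n}. The recurrence is
  D(n) a_n + 3 a_{n-1} + 3 a_{n-2} = 0,  where D(n) = (r+n)(r+n-1) + (11/5)(r+n) + (-7/25).
  a_n = [-3 a_{n-1} - 3 a_{n-2}] / D(n).
Since the indicial polynomial factors as (r - r_1)(r - r_2), D(n) = (r_1 + n - r_1)(r_1 + n - r_2) = n(n + 8/5).
Evaluating step by step (a_0 = 1):
  n = 1: D(1) = 1(1 + 8/5) = 13/5; numerator = -3(1) = -3; a_1 = (-3)/(13/5) = -15/13
  n = 2: D(2) = 2(2 + 8/5) = 36/5; numerator = -3(-15/13) - 3(1) = 6/13; a_2 = (6/13)/(36/5) = 5/78
  n = 3: D(3) = 3(3 + 8/5) = 69/5; numerator = -3(5/78) - 3(-15/13) = 85/26; a_3 = (85/26)/(69/5) = 425/1794
  n = 4: D(4) = 4(4 + 8/5) = 112/5; numerator = -3(425/1794) - 3(5/78) = -270/299; a_4 = (-270/299)/(112/5) = -675/16744

r = 1/5; a_0 = 1; a_1 = -15/13; a_2 = 5/78; a_3 = 425/1794; a_4 = -675/16744


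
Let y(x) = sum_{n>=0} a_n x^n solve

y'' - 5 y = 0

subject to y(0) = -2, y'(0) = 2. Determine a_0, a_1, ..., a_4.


Ansatz: y(x) = sum_{n>=0} a_n x^n, so y'(x) = sum_{n>=1} n a_n x^(n-1) and y''(x) = sum_{n>=2} n(n-1) a_n x^(n-2).
Substitute into P(x) y'' + Q(x) y' + R(x) y = 0 with P(x) = 1, Q(x) = 0, R(x) = -5, and match powers of x.
Initial conditions: a_0 = -2, a_1 = 2.
Setting the coefficient of each power of x to zero and solving order by order (substituting the coefficients already found):
  x^0: 2 a_2 - 5 a_0 = 0  ->  2 a_2 = 5 a_0 = -10  ->  a_2 = -5
  x^1: 6 a_3 - 5 a_1 = 0  ->  6 a_3 = 5 a_1 = 10  ->  a_3 = 5/3
  x^2: 12 a_4 - 5 a_2 = 0  ->  12 a_4 = 5 a_2 = -25  ->  a_4 = -25/12
Truncated series: y(x) = -2 + 2 x - 5 x^2 + (5/3) x^3 - (25/12) x^4 + O(x^5).

a_0 = -2; a_1 = 2; a_2 = -5; a_3 = 5/3; a_4 = -25/12


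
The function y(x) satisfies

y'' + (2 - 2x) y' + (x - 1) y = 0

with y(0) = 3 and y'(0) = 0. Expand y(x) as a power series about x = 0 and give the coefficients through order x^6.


Ansatz: y(x) = sum_{n>=0} a_n x^n, so y'(x) = sum_{n>=1} n a_n x^(n-1) and y''(x) = sum_{n>=2} n(n-1) a_n x^(n-2).
Substitute into P(x) y'' + Q(x) y' + R(x) y = 0 with P(x) = 1, Q(x) = 2 - 2x, R(x) = x - 1, and match powers of x.
Initial conditions: a_0 = 3, a_1 = 0.
Setting the coefficient of each power of x to zero and solving order by order (substituting the coefficients already found):
  x^0: 2 a_2 + 2 a_1 - a_0 = 0  ->  2 a_2 = -2 a_1 + a_0 = 3  ->  a_2 = 3/2
  x^1: 6 a_3 + 4 a_2 - 3 a_1 + a_0 = 0  ->  6 a_3 = -4 a_2 + 3 a_1 - a_0 = -9  ->  a_3 = -3/2
  x^2: 12 a_4 + 6 a_3 - 5 a_2 + a_1 = 0  ->  12 a_4 = -6 a_3 + 5 a_2 - a_1 = 33/2  ->  a_4 = 11/8
  x^3: 20 a_5 + 8 a_4 - 7 a_3 + a_2 = 0  ->  20 a_5 = -8 a_4 + 7 a_3 - a_2 = -23  ->  a_5 = -23/20
  x^4: 30 a_6 + 10 a_5 - 9 a_4 + a_3 = 0  ->  30 a_6 = -10 a_5 + 9 a_4 - a_3 = 203/8  ->  a_6 = 203/240
Truncated series: y(x) = 3 + (3/2) x^2 - (3/2) x^3 + (11/8) x^4 - (23/20) x^5 + (203/240) x^6 + O(x^7).

a_0 = 3; a_1 = 0; a_2 = 3/2; a_3 = -3/2; a_4 = 11/8; a_5 = -23/20; a_6 = 203/240


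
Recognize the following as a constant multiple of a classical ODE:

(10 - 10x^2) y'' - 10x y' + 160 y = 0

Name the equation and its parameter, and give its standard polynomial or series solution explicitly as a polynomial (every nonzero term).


All three coefficients share the factor 10; dividing through by 10 gives  (1 - x^2) y'' - x y' + 16 y = 0.
This matches the Chebyshev equation (1 - x^2) y'' - x y' + n^2 y = 0 (note the -x y' term, not -2x y') with n^2 = 16, so n = 4; the polynomial solution is T_4(x).
With y = sum_k a_k x^k, matching x^k gives (k+2)(k+1) a_{k+2} = (k^2 - n^2) a_k = (k - 4)(k + 4) a_k. The right side vanishes at k = 4, so the series with the parity of 4 terminates at degree 4.
Standard normalization: leading coefficient of T_n is 2^(n-1), so a_4 = 2^3 = 8. Work downward with a_k = (k+1)(k+2) a_{k+2} / ((k - 4)(k + 4)):
  a_2 = (3)(4)(8) / ((2 - 4)(2 + 4)) = 96/(-12) = -8
  a_0 = (1)(2)(-8) / ((0 - 4)(0 + 4)) = -16/(-16) = 1
Hence T_4(x) = 8 x^4 - 8 x^2 + 1.

T_4(x); series = 8 x^4 - 8 x^2 + 1
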